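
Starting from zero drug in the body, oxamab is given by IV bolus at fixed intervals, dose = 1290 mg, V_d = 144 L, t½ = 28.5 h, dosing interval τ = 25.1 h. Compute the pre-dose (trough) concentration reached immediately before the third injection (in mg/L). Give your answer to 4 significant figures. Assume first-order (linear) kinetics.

C₀ per dose = Dose / Vd = 1290 / 144 = 8.958 mg/L
k = ln2 / t½ = 0.693147 / 28.5 = 0.02432 h⁻¹
Fraction remaining after one interval: r = e^(−kτ) = e^(−0.02432 × 25.1) = 0.5431
Before dose 3, 2 doses have been given (aged 1τ, 2τ).
C_trough = C₀ × (r + r²) = 8.958 × (0.5431 + 0.2950) = 7.508 mg/L

7.508 mg/L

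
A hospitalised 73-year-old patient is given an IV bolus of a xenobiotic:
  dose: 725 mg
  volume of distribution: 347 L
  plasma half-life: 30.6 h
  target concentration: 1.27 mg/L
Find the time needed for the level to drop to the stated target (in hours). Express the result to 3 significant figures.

22.0 h

C₀ = Dose / Vd = 725.0 / 347 = 2.089 mg/L
k = ln2 / t½ = 0.693147 / 30.6 = 0.02265 h⁻¹
t = ln(C₀ / C) / k = ln(2.089 / 1.27) / 0.02265
  = ln(1.645) / 0.02265 = 0.4977 / 0.02265 = 21.97 h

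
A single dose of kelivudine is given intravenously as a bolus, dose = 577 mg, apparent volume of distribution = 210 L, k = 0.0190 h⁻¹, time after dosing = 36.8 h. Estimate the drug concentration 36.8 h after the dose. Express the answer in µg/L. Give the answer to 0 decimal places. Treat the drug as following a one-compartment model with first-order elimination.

1366 µg/L

C₀ = Dose / Vd = 577.0 / 210 = 2.748 mg/L
C = C₀ · e^(−k·t) = 2.748 × e^(−0.01900 × 36.8)
  = 2.748 × 0.4970 = 1.366 mg/L
Convert: 1.366 mg/L × 1000 = 1366 µg/L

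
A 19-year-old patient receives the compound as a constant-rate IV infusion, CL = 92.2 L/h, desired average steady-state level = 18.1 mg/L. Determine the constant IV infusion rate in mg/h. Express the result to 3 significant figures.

1670 mg/h

At steady state, infusion rate R₀ = Css × CL = 18.1 × 92.20 = 1669 mg/h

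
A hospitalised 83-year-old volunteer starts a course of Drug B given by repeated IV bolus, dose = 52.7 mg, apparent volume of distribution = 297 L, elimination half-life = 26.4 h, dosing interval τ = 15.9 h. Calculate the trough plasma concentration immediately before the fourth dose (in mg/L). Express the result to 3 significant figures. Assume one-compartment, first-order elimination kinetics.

C₀ per dose = Dose / Vd = 52.7 / 297 = 0.1774 mg/L
k = ln2 / t½ = 0.693147 / 26.4 = 0.02626 h⁻¹
Fraction remaining after one interval: r = e^(−kτ) = e^(−0.02626 × 15.9) = 0.6587
Before dose 4, 3 doses have been given (aged 1τ, 2τ, 3τ).
C_trough = C₀ × (r + r² + … + r^3) = C₀ × r(1−r^3)/(1−r)
        = 0.1774 × 0.6587 × (1 − 0.2858) / (1 − 0.6587) = 0.2445 mg/L

0.245 mg/L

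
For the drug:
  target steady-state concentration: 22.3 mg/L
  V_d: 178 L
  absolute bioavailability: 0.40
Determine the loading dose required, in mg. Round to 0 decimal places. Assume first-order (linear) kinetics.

9924 mg

LD = Css × Vd / F = 22.3 × 178 / 0.40 = 9924 mg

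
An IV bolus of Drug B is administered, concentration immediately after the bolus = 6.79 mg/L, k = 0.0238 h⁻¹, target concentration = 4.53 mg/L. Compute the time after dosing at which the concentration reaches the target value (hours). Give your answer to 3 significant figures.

t = ln(C₀ / C) / k = ln(6.790 / 4.53) / 0.02380
  = ln(1.499) / 0.02380 = 0.4048 / 0.02380 = 17.01 h

17.0 h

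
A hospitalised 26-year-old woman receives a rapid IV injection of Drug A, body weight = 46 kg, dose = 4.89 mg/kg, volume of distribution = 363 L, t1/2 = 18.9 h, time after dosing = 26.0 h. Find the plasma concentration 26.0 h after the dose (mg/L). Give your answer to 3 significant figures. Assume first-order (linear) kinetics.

Total dose = 4.89 × 46 = 224.9 mg
C₀ = Dose / Vd = 224.9 / 363 = 0.6196 mg/L
k = ln2 / t½ = 0.693147 / 18.9 = 0.03667 h⁻¹
C = C₀ · e^(−k·t) = 0.6196 × e^(−0.03667 × 26.0)
  = 0.6196 × 0.3854 = 0.2388 mg/L

0.239 mg/L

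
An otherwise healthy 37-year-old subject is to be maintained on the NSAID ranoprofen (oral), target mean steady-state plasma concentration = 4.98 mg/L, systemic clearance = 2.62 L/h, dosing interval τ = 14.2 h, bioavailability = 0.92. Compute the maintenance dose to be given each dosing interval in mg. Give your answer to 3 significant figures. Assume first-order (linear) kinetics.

201 mg

At steady state, F × (Dose/τ) = Css × CL.
Dose = Css × CL × τ / F = 4.98 × 2.620 × 14.2 / 0.92 = 201.4 mg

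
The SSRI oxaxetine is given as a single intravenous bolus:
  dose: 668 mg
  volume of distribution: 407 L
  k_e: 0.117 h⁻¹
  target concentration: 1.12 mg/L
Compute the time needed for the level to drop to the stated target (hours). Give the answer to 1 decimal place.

C₀ = Dose / Vd = 668.0 / 407 = 1.641 mg/L
t = ln(C₀ / C) / k = ln(1.641 / 1.12) / 0.1170
  = ln(1.465) / 0.1170 = 0.3819 / 0.1170 = 3.264 h

3.3 h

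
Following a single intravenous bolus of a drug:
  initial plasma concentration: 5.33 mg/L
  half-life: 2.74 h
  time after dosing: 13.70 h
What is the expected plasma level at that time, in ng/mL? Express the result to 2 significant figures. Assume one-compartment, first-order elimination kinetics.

170 ng/mL

k = ln2 / t½ = 0.693147 / 2.74 = 0.2530 h⁻¹
t / t½ = 13.70 / 2.74 = 5 half-lives
C = C₀ × (1/2)^5 = 5.330 × 0.03125 = 0.1666 mg/L
Convert: 0.1666 mg/L × 1000 = 166.6 ng/mL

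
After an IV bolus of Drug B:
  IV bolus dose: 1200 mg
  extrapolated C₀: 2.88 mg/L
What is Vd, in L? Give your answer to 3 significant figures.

417 L

Vd = Dose / C₀ = 1200 / 2.88 = 416.7 L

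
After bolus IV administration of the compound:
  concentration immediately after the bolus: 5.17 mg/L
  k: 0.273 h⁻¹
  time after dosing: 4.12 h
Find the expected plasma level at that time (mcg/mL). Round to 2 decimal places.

1.68 mcg/mL

C = C₀ · e^(−k·t) = 5.170 × e^(−0.2730 × 4.12)
  = 5.170 × 0.3247 = 1.679 mg/L
(1.679 mg/L = 1.679 mcg/mL)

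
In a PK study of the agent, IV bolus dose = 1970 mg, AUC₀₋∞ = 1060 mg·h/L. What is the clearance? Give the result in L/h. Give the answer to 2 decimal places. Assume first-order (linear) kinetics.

1.86 L/h

CL = Dose / AUC = 1970 / 1060 = 1.858 L/h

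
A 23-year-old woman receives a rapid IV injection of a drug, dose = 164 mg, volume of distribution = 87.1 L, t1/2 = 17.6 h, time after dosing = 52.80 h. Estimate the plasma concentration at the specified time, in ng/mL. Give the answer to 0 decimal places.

C₀ = Dose / Vd = 164.0 / 87.1 = 1.883 mg/L
k = ln2 / t½ = 0.693147 / 17.6 = 0.03938 h⁻¹
t / t½ = 52.80 / 17.6 = 3 half-lives
C = C₀ × (1/2)^3 = 1.883 × 0.1250 = 0.2354 mg/L
Convert: 0.2354 mg/L × 1000 = 235.4 ng/mL

235 ng/mL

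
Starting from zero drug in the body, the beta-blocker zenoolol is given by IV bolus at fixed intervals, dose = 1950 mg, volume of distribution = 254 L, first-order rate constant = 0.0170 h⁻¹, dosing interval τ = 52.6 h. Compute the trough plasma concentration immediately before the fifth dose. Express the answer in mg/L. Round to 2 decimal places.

C₀ per dose = Dose / Vd = 1950 / 254 = 7.677 mg/L
Fraction remaining after one interval: r = e^(−kτ) = e^(−0.01700 × 52.6) = 0.4089
Before dose 5, 4 doses have been given (aged 1τ, 2τ, 3τ, 4τ).
C_trough = C₀ × (r + r² + … + r^4) = C₀ × r(1−r^4)/(1−r)
        = 7.677 × 0.4089 × (1 − 0.02796) / (1 − 0.4089) = 5.162 mg/L

5.16 mg/L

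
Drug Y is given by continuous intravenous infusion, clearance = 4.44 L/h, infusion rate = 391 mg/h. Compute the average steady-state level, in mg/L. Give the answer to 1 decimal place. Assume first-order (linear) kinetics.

88.1 mg/L

At steady state Css = R₀ / CL = 391 / 4.440 = 88.06 mg/L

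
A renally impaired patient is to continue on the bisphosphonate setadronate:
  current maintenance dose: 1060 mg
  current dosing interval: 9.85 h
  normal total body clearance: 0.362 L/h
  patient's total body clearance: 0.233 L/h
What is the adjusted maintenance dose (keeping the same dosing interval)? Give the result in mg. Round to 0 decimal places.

682 mg

To keep the same average steady-state level, dosing rate must scale with clearance.
CL ratio = 0.233 / 0.362 = 0.6436
New dose (same interval) = 1060 × 0.6436 = 682.2 mg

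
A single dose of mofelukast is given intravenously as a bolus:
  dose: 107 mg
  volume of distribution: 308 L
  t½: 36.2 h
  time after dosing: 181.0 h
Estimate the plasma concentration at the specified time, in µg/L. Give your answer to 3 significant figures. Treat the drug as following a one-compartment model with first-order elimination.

C₀ = Dose / Vd = 107.0 / 308 = 0.3474 mg/L
k = ln2 / t½ = 0.693147 / 36.2 = 0.01915 h⁻¹
t / t½ = 181.0 / 36.2 = 5 half-lives
C = C₀ × (1/2)^5 = 0.3474 × 0.03125 = 0.01086 mg/L
Convert: 0.01086 mg/L × 1000 = 10.86 µg/L

10.9 µg/L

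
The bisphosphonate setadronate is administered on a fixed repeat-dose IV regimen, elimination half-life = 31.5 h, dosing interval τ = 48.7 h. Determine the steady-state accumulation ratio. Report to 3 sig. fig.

1.52

k = ln2 / t½ = 0.693147 / 31.5 = 0.02200 h⁻¹
e^(−kτ) = e^(−0.02200 × 48.7) = 0.3425
Accumulation ratio R = 1 / (1 − e^(−kτ)) = 1 / (1 − 0.3425) = 1.521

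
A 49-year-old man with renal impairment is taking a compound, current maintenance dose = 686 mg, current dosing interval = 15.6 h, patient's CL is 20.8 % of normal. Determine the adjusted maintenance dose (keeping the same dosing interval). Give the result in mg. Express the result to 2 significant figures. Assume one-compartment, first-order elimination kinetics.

140 mg

To keep the same average steady-state level, dosing rate must scale with clearance.
CL ratio = 20.8 / 100 = 0.2080
New dose (same interval) = 686 × 0.2080 = 142.7 mg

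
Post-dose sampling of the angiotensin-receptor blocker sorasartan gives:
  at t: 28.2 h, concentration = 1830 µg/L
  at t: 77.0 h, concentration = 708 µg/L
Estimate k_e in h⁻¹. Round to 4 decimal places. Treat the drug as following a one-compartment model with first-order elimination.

k = ln(C₁/C₂) / (t₂ − t₁) = ln(1830/708) / (77.0 − 28.2)
  = 0.9496 / 48.80 = 0.01946 h⁻¹

0.0195 h⁻¹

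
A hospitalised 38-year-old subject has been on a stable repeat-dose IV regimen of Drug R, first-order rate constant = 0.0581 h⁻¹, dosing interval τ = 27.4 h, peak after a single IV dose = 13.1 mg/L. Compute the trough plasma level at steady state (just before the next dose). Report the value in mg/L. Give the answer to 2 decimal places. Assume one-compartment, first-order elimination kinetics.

e^(−kτ) = e^(−0.05810 × 27.4) = 0.2035
Accumulation ratio R = 1 / (1 − e^(−kτ)) = 1 / (1 − 0.2035) = 1.255
Steady-state trough = C₀ × R × e^(−kτ) = 13.1 × 1.255 × 0.2035 = 3.346 mg/L

3.35 mg/L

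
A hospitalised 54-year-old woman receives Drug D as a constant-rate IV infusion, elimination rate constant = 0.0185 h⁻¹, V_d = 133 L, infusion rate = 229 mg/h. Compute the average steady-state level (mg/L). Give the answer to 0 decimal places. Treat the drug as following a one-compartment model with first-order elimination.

93 mg/L

CL = k × Vd = 0.01850 × 133 = 2.461 L/h
At steady state Css = R₀ / CL = 229 / 2.461 = 93.05 mg/L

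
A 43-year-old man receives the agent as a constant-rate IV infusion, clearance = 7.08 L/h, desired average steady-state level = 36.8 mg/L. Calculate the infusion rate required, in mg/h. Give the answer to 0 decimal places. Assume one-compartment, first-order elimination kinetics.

261 mg/h

At steady state, infusion rate R₀ = Css × CL = 36.8 × 7.080 = 260.5 mg/h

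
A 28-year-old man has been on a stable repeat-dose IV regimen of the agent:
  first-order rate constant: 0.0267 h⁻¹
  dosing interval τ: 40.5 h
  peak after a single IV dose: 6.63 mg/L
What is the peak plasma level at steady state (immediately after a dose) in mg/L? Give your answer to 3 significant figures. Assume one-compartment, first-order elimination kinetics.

10.0 mg/L

e^(−kτ) = e^(−0.02670 × 40.5) = 0.3391
Accumulation ratio R = 1 / (1 − e^(−kτ)) = 1 / (1 − 0.3391) = 1.513
Steady-state peak = C₀ × R = 6.63 × 1.513 = 10.03 mg/L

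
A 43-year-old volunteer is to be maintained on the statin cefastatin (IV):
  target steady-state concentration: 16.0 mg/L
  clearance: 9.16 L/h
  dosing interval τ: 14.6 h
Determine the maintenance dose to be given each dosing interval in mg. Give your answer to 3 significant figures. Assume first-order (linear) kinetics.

2140 mg

At steady state, Dose/τ = Css × CL.
Dose = Css × CL × τ = 16.0 × 9.160 × 14.6 = 2140 mg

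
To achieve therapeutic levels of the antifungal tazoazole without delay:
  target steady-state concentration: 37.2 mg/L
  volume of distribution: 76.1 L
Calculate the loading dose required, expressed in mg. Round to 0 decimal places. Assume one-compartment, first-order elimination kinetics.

2831 mg

LD = Css × Vd = 37.2 × 76.1 = 2831 mg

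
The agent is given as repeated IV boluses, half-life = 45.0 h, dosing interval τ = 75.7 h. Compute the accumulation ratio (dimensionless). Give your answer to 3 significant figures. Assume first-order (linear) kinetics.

k = ln2 / t½ = 0.693147 / 45.0 = 0.01540 h⁻¹
e^(−kτ) = e^(−0.01540 × 75.7) = 0.3117
Accumulation ratio R = 1 / (1 − e^(−kτ)) = 1 / (1 − 0.3117) = 1.453

1.45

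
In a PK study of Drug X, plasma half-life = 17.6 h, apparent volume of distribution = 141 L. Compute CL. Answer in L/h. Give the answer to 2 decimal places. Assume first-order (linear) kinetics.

k = ln2 / t½ = 0.693147 / 17.6 = 0.03938 h⁻¹
CL = k × Vd = 0.03938 × 141 = 5.553 L/h

5.55 L/h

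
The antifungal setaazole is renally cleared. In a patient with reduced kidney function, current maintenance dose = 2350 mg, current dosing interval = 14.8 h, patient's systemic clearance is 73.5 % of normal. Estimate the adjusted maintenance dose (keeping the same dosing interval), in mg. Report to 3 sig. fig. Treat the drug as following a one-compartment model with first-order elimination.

To keep the same average steady-state level, dosing rate must scale with clearance.
CL ratio = 73.5 / 100 = 0.7350
New dose (same interval) = 2350 × 0.7350 = 1727 mg

1730 mg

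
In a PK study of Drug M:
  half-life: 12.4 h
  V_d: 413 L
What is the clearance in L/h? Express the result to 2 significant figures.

23 L/h

k = ln2 / t½ = 0.693147 / 12.4 = 0.05590 h⁻¹
CL = k × Vd = 0.05590 × 413 = 23.09 L/h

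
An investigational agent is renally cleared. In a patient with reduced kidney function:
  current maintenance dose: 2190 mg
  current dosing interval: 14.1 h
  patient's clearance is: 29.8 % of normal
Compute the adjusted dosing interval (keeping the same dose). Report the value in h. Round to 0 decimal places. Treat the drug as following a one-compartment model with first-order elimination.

47 h

To keep the same average steady-state level, dosing rate must scale with clearance.
CL ratio = 29.8 / 100 = 0.2980
New interval (same dose) = 14.1 / 0.2980 = 47.32 h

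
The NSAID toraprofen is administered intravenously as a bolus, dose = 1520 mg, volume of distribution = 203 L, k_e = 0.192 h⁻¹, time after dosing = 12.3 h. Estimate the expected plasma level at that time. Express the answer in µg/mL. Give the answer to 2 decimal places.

C₀ = Dose / Vd = 1520 / 203 = 7.488 mg/L
C = C₀ · e^(−k·t) = 7.488 × e^(−0.1920 × 12.3)
  = 7.488 × 0.09427 = 0.7059 mg/L
(0.7059 mg/L = 0.7059 µg/mL)

0.71 µg/mL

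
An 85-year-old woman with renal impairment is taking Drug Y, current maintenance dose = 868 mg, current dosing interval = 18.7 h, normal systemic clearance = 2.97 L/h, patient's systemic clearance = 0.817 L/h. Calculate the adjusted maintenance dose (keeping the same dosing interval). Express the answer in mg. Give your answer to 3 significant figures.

239 mg

To keep the same average steady-state level, dosing rate must scale with clearance.
CL ratio = 0.817 / 2.97 = 0.2751
New dose (same interval) = 868 × 0.2751 = 238.8 mg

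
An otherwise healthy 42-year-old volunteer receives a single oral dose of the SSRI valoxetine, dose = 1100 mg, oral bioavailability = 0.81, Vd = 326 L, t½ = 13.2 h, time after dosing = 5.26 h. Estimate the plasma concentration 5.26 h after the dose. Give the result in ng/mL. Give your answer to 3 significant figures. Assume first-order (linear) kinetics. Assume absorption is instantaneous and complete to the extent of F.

2070 ng/mL

Amount reaching circulation = F × Dose = 0.81 × 1100 = 891.0 mg
C₀ = F·Dose / Vd = 891.0 / 326 = 2.733 mg/L
k = ln2 / t½ = 0.693147 / 13.2 = 0.05251 h⁻¹
C = C₀ · e^(−k·t) = 2.733 × e^(−0.05251 × 5.26)
  = 2.733 × 0.7587 = 2.074 mg/L
Convert: 2.074 mg/L × 1000 = 2074 ng/mL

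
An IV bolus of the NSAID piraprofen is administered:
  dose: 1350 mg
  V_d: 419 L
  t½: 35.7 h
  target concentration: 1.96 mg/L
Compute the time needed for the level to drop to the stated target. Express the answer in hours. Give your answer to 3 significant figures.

25.6 h

C₀ = Dose / Vd = 1350 / 419 = 3.222 mg/L
k = ln2 / t½ = 0.693147 / 35.7 = 0.01942 h⁻¹
t = ln(C₀ / C) / k = ln(3.222 / 1.96) / 0.01942
  = ln(1.644) / 0.01942 = 0.4971 / 0.01942 = 25.60 h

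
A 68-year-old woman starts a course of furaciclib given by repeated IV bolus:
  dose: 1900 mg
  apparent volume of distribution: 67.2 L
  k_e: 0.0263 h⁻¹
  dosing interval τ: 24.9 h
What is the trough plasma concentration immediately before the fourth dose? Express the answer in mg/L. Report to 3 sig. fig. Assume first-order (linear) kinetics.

26.3 mg/L

C₀ per dose = Dose / Vd = 1900 / 67.2 = 28.27 mg/L
Fraction remaining after one interval: r = e^(−kτ) = e^(−0.02630 × 24.9) = 0.5195
Before dose 4, 3 doses have been given (aged 1τ, 2τ, 3τ).
C_trough = C₀ × (r + r² + … + r^3) = C₀ × r(1−r^3)/(1−r)
        = 28.27 × 0.5195 × (1 − 0.1402) / (1 − 0.5195) = 26.28 mg/L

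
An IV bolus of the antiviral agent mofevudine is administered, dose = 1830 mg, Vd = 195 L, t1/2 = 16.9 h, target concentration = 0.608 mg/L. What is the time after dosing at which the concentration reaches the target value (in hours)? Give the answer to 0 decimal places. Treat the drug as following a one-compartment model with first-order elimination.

67 h

C₀ = Dose / Vd = 1830 / 195 = 9.385 mg/L
k = ln2 / t½ = 0.693147 / 16.9 = 0.04101 h⁻¹
t = ln(C₀ / C) / k = ln(9.385 / 0.608) / 0.04101
  = ln(15.44) / 0.04101 = 2.737 / 0.04101 = 66.74 h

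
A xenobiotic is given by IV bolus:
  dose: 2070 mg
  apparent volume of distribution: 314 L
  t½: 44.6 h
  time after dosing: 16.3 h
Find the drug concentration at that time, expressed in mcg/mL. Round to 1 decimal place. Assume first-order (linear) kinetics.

C₀ = Dose / Vd = 2070 / 314 = 6.592 mg/L
k = ln2 / t½ = 0.693147 / 44.6 = 0.01554 h⁻¹
C = C₀ · e^(−k·t) = 6.592 × e^(−0.01554 × 16.3)
  = 6.592 × 0.7762 = 5.117 mg/L
(5.117 mg/L = 5.117 mcg/mL)

5.1 mcg/mL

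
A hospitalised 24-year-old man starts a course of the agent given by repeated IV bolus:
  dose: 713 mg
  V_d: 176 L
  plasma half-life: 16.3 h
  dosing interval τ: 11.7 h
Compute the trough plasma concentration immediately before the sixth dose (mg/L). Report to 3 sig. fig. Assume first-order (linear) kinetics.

5.76 mg/L

C₀ per dose = Dose / Vd = 713 / 176 = 4.051 mg/L
k = ln2 / t½ = 0.693147 / 16.3 = 0.04252 h⁻¹
Fraction remaining after one interval: r = e^(−kτ) = e^(−0.04252 × 11.7) = 0.6081
Before dose 6, 5 doses have been given (aged 1τ, 2τ, 3τ, 4τ, 5τ).
C_trough = C₀ × (r + r² + … + r^5) = C₀ × r(1−r^5)/(1−r)
        = 4.051 × 0.6081 × (1 − 0.08315) / (1 − 0.6081) = 5.763 mg/L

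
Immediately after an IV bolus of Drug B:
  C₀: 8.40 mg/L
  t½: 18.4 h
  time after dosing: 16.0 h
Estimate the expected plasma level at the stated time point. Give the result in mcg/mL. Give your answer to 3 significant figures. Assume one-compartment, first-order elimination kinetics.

4.60 mcg/mL

k = ln2 / t½ = 0.693147 / 18.4 = 0.03767 h⁻¹
C = C₀ · e^(−k·t) = 8.400 × e^(−0.03767 × 16.0)
  = 8.400 × 0.5473 = 4.597 mg/L
(4.597 mg/L = 4.597 mcg/mL)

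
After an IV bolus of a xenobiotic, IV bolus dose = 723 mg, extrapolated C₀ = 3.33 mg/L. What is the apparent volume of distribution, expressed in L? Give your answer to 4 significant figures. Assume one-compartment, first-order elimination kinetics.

217.1 L

Vd = Dose / C₀ = 723.0 / 3.33 = 217.1 L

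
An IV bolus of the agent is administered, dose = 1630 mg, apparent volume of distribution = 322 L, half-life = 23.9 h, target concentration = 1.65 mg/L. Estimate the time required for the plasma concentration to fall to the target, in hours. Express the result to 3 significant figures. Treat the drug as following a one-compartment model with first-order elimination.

38.7 h

C₀ = Dose / Vd = 1630 / 322 = 5.062 mg/L
k = ln2 / t½ = 0.693147 / 23.9 = 0.02900 h⁻¹
t = ln(C₀ / C) / k = ln(5.062 / 1.65) / 0.02900
  = ln(3.068) / 0.02900 = 1.121 / 0.02900 = 38.66 h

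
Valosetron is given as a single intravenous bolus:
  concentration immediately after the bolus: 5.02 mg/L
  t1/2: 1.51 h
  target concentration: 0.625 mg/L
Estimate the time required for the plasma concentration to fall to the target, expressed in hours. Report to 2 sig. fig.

k = ln2 / t½ = 0.693147 / 1.51 = 0.4590 h⁻¹
t = ln(C₀ / C) / k = ln(5.020 / 0.625) / 0.4590
  = ln(8.032) / 0.4590 = 2.083 / 0.4590 = 4.538 h

4.5 h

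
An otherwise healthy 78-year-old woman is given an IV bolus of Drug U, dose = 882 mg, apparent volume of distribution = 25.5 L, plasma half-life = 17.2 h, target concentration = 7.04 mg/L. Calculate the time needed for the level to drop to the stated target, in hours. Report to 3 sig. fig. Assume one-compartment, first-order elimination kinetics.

39.5 h

C₀ = Dose / Vd = 882.0 / 25.5 = 34.59 mg/L
k = ln2 / t½ = 0.693147 / 17.2 = 0.04030 h⁻¹
t = ln(C₀ / C) / k = ln(34.59 / 7.04) / 0.04030
  = ln(4.913) / 0.04030 = 1.592 / 0.04030 = 39.50 h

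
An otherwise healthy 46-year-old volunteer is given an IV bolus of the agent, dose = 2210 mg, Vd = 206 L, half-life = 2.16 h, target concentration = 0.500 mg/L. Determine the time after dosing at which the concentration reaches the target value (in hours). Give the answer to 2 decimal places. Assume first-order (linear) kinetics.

9.55 h

C₀ = Dose / Vd = 2210 / 206 = 10.73 mg/L
k = ln2 / t½ = 0.693147 / 2.16 = 0.3209 h⁻¹
t = ln(C₀ / C) / k = ln(10.73 / 0.500) / 0.3209
  = ln(21.46) / 0.3209 = 3.066 / 0.3209 = 9.554 h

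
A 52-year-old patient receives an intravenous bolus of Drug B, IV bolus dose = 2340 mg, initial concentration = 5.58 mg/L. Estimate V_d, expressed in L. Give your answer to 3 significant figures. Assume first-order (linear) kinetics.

419 L

Vd = Dose / C₀ = 2340 / 5.58 = 419.4 L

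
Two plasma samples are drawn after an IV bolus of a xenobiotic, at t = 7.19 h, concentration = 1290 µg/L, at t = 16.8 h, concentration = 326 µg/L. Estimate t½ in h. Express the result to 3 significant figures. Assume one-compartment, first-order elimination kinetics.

4.84 h

k = ln(C₁/C₂) / (t₂ − t₁) = ln(1290/326) / (16.8 − 7.19)
  = 1.376 / 9.610 = 0.1432 h⁻¹
t½ = ln2 / k = 0.693147 / 0.1432 = 4.840 h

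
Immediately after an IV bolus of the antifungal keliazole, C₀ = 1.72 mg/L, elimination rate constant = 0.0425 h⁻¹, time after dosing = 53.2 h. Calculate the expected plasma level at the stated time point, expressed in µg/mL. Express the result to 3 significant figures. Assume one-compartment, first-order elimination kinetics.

C = C₀ · e^(−k·t) = 1.720 × e^(−0.04250 × 53.2)
  = 1.720 × 0.1042 = 0.1792 mg/L
(0.1792 mg/L = 0.1792 µg/mL)

0.179 µg/mL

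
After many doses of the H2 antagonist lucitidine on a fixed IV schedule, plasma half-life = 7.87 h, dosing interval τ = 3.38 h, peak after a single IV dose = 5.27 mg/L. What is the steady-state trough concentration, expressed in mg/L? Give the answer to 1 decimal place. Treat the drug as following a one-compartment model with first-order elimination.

15.2 mg/L

k = ln2 / t½ = 0.693147 / 7.87 = 0.08807 h⁻¹
e^(−kτ) = e^(−0.08807 × 3.38) = 0.7425
Accumulation ratio R = 1 / (1 − e^(−kτ)) = 1 / (1 − 0.7425) = 3.883
Steady-state trough = C₀ × R × e^(−kτ) = 5.27 × 3.883 × 0.7425 = 15.19 mg/L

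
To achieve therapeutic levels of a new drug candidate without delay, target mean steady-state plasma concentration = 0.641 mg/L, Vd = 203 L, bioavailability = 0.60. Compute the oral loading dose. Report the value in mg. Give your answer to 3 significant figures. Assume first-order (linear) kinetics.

217 mg

LD = Css × Vd / F = 0.641 × 203 / 0.60 = 216.9 mg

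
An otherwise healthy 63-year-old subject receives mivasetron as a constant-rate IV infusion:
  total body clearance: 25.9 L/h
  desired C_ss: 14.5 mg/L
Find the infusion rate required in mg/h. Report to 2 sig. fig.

At steady state, infusion rate R₀ = Css × CL = 14.5 × 25.90 = 375.6 mg/h

380 mg/h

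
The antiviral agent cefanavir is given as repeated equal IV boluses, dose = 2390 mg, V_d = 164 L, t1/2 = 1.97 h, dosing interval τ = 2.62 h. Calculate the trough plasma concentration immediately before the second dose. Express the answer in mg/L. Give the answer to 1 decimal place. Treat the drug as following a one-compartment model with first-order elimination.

C₀ per dose = Dose / Vd = 2390 / 164 = 14.57 mg/L
k = ln2 / t½ = 0.693147 / 1.97 = 0.3519 h⁻¹
Fraction remaining after one interval: r = e^(−kτ) = e^(−0.3519 × 2.62) = 0.3977
Before dose 2, 1 dose has been given (aged 1τ).
C_trough = C₀ × r = 14.57 × 0.3977 = 5.794 mg/L

5.8 mg/L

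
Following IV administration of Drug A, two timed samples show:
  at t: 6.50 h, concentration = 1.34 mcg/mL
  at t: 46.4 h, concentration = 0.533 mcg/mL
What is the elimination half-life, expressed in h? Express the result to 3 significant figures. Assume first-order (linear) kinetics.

30.0 h

k = ln(C₁/C₂) / (t₂ − t₁) = ln(1.34/0.533) / (46.4 − 6.50)
  = 0.9219 / 39.90 = 0.02311 h⁻¹
t½ = ln2 / k = 0.693147 / 0.02311 = 29.99 h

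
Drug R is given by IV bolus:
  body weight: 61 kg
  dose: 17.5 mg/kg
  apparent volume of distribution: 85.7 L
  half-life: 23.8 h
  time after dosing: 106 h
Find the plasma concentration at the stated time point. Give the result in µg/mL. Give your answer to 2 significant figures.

Total dose = 17.5 × 61 = 1068 mg
C₀ = Dose / Vd = 1068 / 85.7 = 12.46 mg/L
k = ln2 / t½ = 0.693147 / 23.8 = 0.02912 h⁻¹
C = C₀ · e^(−k·t) = 12.46 × e^(−0.02912 × 106)
  = 12.46 × 0.04565 = 0.5688 mg/L
(0.5688 mg/L = 0.5688 µg/mL)

0.57 µg/mL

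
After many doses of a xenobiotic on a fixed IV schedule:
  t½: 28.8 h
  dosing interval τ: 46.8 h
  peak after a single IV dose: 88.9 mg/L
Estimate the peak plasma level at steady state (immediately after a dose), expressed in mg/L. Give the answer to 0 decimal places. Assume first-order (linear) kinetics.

132 mg/L

k = ln2 / t½ = 0.693147 / 28.8 = 0.02407 h⁻¹
e^(−kτ) = e^(−0.02407 × 46.8) = 0.3242
Accumulation ratio R = 1 / (1 − e^(−kτ)) = 1 / (1 − 0.3242) = 1.480
Steady-state peak = C₀ × R = 88.9 × 1.480 = 131.6 mg/L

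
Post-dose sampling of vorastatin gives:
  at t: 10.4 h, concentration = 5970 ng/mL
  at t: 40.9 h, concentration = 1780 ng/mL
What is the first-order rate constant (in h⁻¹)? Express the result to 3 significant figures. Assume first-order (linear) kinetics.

k = ln(C₁/C₂) / (t₂ − t₁) = ln(5970/1780) / (40.9 − 10.4)
  = 1.210 / 30.50 = 0.03967 h⁻¹

0.0397 h⁻¹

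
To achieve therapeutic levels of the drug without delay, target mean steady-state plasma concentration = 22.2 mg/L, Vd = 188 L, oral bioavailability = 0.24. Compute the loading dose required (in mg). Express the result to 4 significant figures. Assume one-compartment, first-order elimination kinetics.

LD = Css × Vd / F = 22.2 × 188 / 0.24 = 17390 mg

17390 mg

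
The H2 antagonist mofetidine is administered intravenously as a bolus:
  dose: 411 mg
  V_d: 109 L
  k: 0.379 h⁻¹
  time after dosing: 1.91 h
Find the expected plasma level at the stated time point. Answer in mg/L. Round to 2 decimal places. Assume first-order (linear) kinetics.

1.83 mg/L

C₀ = Dose / Vd = 411.0 / 109 = 3.771 mg/L
C = C₀ · e^(−k·t) = 3.771 × e^(−0.3790 × 1.91)
  = 3.771 × 0.4849 = 1.829 mg/L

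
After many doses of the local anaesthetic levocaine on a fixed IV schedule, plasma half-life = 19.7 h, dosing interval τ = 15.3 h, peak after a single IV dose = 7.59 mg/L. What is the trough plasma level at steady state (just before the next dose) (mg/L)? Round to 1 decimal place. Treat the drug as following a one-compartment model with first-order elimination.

10.6 mg/L

k = ln2 / t½ = 0.693147 / 19.7 = 0.03519 h⁻¹
e^(−kτ) = e^(−0.03519 × 15.3) = 0.5837
Accumulation ratio R = 1 / (1 − e^(−kτ)) = 1 / (1 − 0.5837) = 2.402
Steady-state trough = C₀ × R × e^(−kτ) = 7.59 × 2.402 × 0.5837 = 10.64 mg/L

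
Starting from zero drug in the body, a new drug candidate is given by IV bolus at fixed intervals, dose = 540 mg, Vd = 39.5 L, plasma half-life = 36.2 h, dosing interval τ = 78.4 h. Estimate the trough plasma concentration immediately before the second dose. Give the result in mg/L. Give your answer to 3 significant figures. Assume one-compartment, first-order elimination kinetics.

3.05 mg/L

C₀ per dose = Dose / Vd = 540 / 39.5 = 13.67 mg/L
k = ln2 / t½ = 0.693147 / 36.2 = 0.01915 h⁻¹
Fraction remaining after one interval: r = e^(−kτ) = e^(−0.01915 × 78.4) = 0.2228
Before dose 2, 1 dose has been given (aged 1τ).
C_trough = C₀ × r = 13.67 × 0.2228 = 3.046 mg/L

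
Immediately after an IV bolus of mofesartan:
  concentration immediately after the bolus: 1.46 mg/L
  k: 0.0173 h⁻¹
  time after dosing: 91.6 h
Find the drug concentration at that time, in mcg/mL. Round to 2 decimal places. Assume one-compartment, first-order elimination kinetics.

0.30 mcg/mL

C = C₀ · e^(−k·t) = 1.460 × e^(−0.01730 × 91.6)
  = 1.460 × 0.2050 = 0.2993 mg/L
(0.2993 mg/L = 0.2993 mcg/mL)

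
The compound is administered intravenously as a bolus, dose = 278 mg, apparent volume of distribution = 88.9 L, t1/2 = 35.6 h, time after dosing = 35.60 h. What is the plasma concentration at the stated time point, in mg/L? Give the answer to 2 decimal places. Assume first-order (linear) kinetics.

1.56 mg/L

C₀ = Dose / Vd = 278.0 / 88.9 = 3.127 mg/L
k = ln2 / t½ = 0.693147 / 35.6 = 0.01947 h⁻¹
t / t½ = 35.60 / 35.6 = 1 half-lives
C = C₀ × (1/2)^1 = 3.127 × 0.5000 = 1.564 mg/L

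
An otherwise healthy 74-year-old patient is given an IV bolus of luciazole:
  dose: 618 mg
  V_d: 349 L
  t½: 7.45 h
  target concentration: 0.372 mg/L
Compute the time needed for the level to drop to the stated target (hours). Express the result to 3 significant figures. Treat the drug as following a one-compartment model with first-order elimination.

C₀ = Dose / Vd = 618.0 / 349 = 1.771 mg/L
k = ln2 / t½ = 0.693147 / 7.45 = 0.09304 h⁻¹
t = ln(C₀ / C) / k = ln(1.771 / 0.372) / 0.09304
  = ln(4.761) / 0.09304 = 1.560 / 0.09304 = 16.77 h

16.8 h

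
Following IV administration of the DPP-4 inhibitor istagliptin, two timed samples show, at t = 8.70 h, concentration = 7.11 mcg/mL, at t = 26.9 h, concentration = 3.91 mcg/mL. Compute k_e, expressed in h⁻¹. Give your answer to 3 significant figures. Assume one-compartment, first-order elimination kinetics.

0.0329 h⁻¹

k = ln(C₁/C₂) / (t₂ − t₁) = ln(7.11/3.91) / (26.9 − 8.70)
  = 0.5980 / 18.20 = 0.03286 h⁻¹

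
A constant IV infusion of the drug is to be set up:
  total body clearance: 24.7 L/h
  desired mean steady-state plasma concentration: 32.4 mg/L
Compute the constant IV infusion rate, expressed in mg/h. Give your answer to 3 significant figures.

800 mg/h

At steady state, infusion rate R₀ = Css × CL = 32.4 × 24.70 = 800.3 mg/h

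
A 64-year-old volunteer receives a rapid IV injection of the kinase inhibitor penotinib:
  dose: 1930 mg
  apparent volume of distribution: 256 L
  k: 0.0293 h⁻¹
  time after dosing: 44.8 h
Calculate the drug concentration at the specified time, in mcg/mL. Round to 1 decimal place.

2.0 mcg/mL

C₀ = Dose / Vd = 1930 / 256 = 7.539 mg/L
C = C₀ · e^(−k·t) = 7.539 × e^(−0.02930 × 44.8)
  = 7.539 × 0.2691 = 2.029 mg/L
(2.029 mg/L = 2.029 mcg/mL)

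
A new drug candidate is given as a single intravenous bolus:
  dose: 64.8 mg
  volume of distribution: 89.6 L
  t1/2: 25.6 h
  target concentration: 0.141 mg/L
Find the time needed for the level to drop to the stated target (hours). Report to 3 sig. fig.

C₀ = Dose / Vd = 64.80 / 89.6 = 0.7232 mg/L
k = ln2 / t½ = 0.693147 / 25.6 = 0.02708 h⁻¹
t = ln(C₀ / C) / k = ln(0.7232 / 0.141) / 0.02708
  = ln(5.129) / 0.02708 = 1.635 / 0.02708 = 60.38 h

60.4 h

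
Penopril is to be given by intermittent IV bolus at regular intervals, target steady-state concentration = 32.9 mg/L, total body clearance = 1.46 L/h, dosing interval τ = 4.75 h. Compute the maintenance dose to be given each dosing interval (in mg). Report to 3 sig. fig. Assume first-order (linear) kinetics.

At steady state, Dose/τ = Css × CL.
Dose = Css × CL × τ = 32.9 × 1.460 × 4.75 = 228.2 mg

228 mg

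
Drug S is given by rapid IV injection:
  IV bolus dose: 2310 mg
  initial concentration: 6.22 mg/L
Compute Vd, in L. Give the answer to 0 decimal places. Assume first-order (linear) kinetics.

Vd = Dose / C₀ = 2310 / 6.22 = 371.4 L

371 L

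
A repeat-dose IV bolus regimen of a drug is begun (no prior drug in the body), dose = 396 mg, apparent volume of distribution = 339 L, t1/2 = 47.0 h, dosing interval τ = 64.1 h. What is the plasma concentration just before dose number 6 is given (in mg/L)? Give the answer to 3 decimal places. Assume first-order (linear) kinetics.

C₀ per dose = Dose / Vd = 396 / 339 = 1.168 mg/L
k = ln2 / t½ = 0.693147 / 47.0 = 0.01475 h⁻¹
Fraction remaining after one interval: r = e^(−kτ) = e^(−0.01475 × 64.1) = 0.3885
Before dose 6, 5 doses have been given (aged 1τ, 2τ, 3τ, 4τ, 5τ).
C_trough = C₀ × (r + r² + … + r^5) = C₀ × r(1−r^5)/(1−r)
        = 1.168 × 0.3885 × (1 − 0.008850) / (1 − 0.3885) = 0.7355 mg/L

0.736 mg/L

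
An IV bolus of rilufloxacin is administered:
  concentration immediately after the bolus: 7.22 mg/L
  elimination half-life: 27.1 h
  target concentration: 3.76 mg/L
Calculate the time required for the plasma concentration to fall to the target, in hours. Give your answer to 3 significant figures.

25.5 h

k = ln2 / t½ = 0.693147 / 27.1 = 0.02558 h⁻¹
t = ln(C₀ / C) / k = ln(7.220 / 3.76) / 0.02558
  = ln(1.920) / 0.02558 = 0.6523 / 0.02558 = 25.50 h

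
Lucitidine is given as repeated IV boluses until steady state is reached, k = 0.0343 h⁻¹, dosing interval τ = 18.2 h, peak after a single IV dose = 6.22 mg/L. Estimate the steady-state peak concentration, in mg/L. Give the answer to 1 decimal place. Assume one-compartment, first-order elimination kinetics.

13.4 mg/L

e^(−kτ) = e^(−0.03430 × 18.2) = 0.5357
Accumulation ratio R = 1 / (1 − e^(−kτ)) = 1 / (1 − 0.5357) = 2.154
Steady-state peak = C₀ × R = 6.22 × 2.154 = 13.40 mg/L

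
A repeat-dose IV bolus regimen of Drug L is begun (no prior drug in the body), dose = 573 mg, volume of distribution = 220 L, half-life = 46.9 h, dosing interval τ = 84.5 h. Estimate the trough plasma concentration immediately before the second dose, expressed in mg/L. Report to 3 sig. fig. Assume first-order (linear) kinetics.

C₀ per dose = Dose / Vd = 573 / 220 = 2.605 mg/L
k = ln2 / t½ = 0.693147 / 46.9 = 0.01478 h⁻¹
Fraction remaining after one interval: r = e^(−kτ) = e^(−0.01478 × 84.5) = 0.2868
Before dose 2, 1 dose has been given (aged 1τ).
C_trough = C₀ × r = 2.605 × 0.2868 = 0.7471 mg/L

0.747 mg/L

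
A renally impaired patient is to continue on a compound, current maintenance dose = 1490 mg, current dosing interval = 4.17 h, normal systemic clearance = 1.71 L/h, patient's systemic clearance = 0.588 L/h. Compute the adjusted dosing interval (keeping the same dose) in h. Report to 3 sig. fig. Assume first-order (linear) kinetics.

To keep the same average steady-state level, dosing rate must scale with clearance.
CL ratio = 0.588 / 1.71 = 0.3439
New interval (same dose) = 4.17 / 0.3439 = 12.13 h

12.1 h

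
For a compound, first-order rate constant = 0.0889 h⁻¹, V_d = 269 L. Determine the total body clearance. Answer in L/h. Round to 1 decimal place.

23.9 L/h

CL = k × Vd = 0.0889 × 269 = 23.91 L/h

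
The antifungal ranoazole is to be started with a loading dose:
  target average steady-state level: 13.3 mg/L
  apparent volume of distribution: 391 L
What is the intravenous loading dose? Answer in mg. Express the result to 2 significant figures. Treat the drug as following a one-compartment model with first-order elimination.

LD = Css × Vd = 13.3 × 391 = 5200 mg

5200 mg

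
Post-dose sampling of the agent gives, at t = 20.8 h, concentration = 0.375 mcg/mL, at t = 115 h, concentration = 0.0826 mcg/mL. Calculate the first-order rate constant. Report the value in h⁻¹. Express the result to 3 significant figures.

0.0161 h⁻¹

k = ln(C₁/C₂) / (t₂ − t₁) = ln(0.375/0.0826) / (115 − 20.8)
  = 1.513 / 94.20 = 0.01606 h⁻¹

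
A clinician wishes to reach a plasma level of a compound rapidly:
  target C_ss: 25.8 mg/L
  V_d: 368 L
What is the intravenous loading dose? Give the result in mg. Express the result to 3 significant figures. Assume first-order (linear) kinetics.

9490 mg

LD = Css × Vd = 25.8 × 368 = 9494 mg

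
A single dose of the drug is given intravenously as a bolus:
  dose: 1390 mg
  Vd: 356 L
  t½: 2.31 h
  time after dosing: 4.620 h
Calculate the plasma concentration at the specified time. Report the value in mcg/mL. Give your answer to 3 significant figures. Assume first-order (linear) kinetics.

0.976 mcg/mL

C₀ = Dose / Vd = 1390 / 356 = 3.904 mg/L
k = ln2 / t½ = 0.693147 / 2.31 = 0.3001 h⁻¹
t / t½ = 4.620 / 2.31 = 2 half-lives
C = C₀ × (1/2)^2 = 3.904 × 0.2500 = 0.9760 mg/L
(0.9760 mg/L = 0.9760 mcg/mL)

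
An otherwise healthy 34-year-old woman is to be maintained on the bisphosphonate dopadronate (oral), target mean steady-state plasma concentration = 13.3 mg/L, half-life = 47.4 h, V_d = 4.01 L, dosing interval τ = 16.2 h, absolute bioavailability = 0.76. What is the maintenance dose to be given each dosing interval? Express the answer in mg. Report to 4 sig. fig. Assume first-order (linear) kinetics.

k = ln2 / t½ = 0.693147 / 47.4 = 0.01462 h⁻¹
CL = k × Vd = 0.01462 × 4.01 = 0.05863 L/h
At steady state, F × (Dose/τ) = Css × CL.
Dose = Css × CL × τ / F = 13.3 × 0.05863 × 16.2 / 0.76 = 16.62 mg

16.62 mg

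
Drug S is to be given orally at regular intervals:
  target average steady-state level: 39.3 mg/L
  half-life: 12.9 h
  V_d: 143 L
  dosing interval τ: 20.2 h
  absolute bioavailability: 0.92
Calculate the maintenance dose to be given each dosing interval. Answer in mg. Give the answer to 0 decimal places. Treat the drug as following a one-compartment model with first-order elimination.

6630 mg

k = ln2 / t½ = 0.693147 / 12.9 = 0.05373 h⁻¹
CL = k × Vd = 0.05373 × 143 = 7.683 L/h
At steady state, F × (Dose/τ) = Css × CL.
Dose = Css × CL × τ / F = 39.3 × 7.683 × 20.2 / 0.92 = 6630 mg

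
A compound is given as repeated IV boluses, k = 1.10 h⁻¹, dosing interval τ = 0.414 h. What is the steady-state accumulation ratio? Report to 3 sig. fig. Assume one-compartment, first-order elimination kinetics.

2.73

e^(−kτ) = e^(−1.100 × 0.414) = 0.6342
Accumulation ratio R = 1 / (1 − e^(−kτ)) = 1 / (1 − 0.6342) = 2.734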